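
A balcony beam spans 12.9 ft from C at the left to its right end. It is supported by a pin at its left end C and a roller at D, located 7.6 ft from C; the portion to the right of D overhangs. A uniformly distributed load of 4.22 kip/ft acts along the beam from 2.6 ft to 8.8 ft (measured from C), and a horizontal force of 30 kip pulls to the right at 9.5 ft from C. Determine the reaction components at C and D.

Resultant of the distributed load: 4.22 × 6.2 = 26.164 kip at 5.7 ft from C.
Moments about C: D_y·7.6 − (4.22·6.2)·5.7 = 0 → D_y = 149.1348/7.6 = 19.623 ≈ 19.62 kip.
ΣF_y = 0: C_y + 19.623 − 4.22·6.2 = 0 → C_y = 6.541 kip.
ΣF_x = 0: C_x + 30 = 0 → C_x = -30.00 kip.

C_x = -30.00 kip, C_y = 6.541 kip, D_y = 19.62 kip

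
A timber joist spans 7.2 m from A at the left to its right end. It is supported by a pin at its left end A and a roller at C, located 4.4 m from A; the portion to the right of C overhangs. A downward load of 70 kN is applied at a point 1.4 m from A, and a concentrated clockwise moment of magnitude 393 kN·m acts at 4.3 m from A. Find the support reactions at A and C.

Taking moments about A: C_y·4.4 − 70·1.4 − 393 = 0 → C_y = 491/4.4 = 111.591 ≈ 111.6 kN.
ΣF_y = 0: A_y + 111.591 − 70 = 0 → A_y = -41.59 kN.
ΣF_x = 0: no horizontal applied forces, so A_x = 0.

A_x = 0, A_y = -41.59 kN, C_y = 111.6 kN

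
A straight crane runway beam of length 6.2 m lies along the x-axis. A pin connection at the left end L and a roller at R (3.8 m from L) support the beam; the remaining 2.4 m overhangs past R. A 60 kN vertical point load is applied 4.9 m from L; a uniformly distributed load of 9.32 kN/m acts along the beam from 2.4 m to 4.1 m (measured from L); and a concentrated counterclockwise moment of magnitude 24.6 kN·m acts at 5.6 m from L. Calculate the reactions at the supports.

Resultant of the distributed load: 9.32 × 1.7 = 15.844 kN at 3.25 m from L.
ΣM about L: R_y·3.8 − 60·4.9 − (9.32·1.7)·3.25 + 24.6 = 0 → R_y = 320.893/3.8 = 84.4455 ≈ 84.45 kN.
ΣF_y = 0: L_y + 84.4455 − 60 − 9.32·1.7 = 0 → L_y = -8.602 kN.
ΣF_x = 0: no horizontal applied forces, so L_x = 0.

L_x = 0, L_y = -8.602 kN, R_y = 84.45 kN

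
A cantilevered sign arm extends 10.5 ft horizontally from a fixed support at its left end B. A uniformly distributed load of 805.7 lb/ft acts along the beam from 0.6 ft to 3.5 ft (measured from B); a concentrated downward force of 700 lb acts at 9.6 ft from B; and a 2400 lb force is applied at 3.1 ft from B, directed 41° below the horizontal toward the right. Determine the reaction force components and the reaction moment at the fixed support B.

B_x = -1811 lb, B_y = 4611 lb, M_B = 16390 lb·ft

Resultant of the distributed load: 805.7 × 2.9 = 2336.53 lb at 2.05 ft from B.
ΣF_x = 0: B_x + 2400·cos41° = 0 → B_x = -1811 lb.
ΣF_y = 0: B_y − 805.7·2.9 − 700 − 2400·sin41° = 0 → B_y = 4611 lb.
ΣM about B: M_B − (805.7·2.9)·2.05 − 700·9.6 − 2400·sin41°·3.1 = 0 → M_B = 16390 lb·ft.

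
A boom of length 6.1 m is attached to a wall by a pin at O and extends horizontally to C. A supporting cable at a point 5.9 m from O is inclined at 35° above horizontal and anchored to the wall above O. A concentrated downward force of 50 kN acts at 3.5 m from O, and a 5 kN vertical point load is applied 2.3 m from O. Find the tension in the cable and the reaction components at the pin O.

T = 55.11 kN, O_x = 45.14 kN, O_y = 23.39 kN

ΣM about O: T·sin35°·5.9 − 50·3.5 − 5·2.3 = 0 → T = 186.5/(5.9·0.573576) = 55.1107 ≈ 55.11 kN.
ΣF_x = 0: O_x − T·cos35° = 0 → O_x = 55.1107 × 0.819152 = 45.14 kN.
ΣF_y = 0: O_y + T·sin35° − 50 − 5 = 0 → O_y = 55 − 55.1107 × 0.573576 = 23.39 kN.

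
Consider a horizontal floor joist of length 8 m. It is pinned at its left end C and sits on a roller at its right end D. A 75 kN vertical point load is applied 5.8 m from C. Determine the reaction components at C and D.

Taking moments about C: D_y·8 − 75·5.8 = 0 → D_y = 435/8 = 54.375 ≈ 54.38 kN.
ΣF_y = 0: C_y + 54.375 − 75 = 0 → C_y = 20.62 kN.
ΣF_x = 0: no horizontal applied forces, so C_x = 0.

C_x = 0, C_y = 20.62 kN, D_y = 54.38 kN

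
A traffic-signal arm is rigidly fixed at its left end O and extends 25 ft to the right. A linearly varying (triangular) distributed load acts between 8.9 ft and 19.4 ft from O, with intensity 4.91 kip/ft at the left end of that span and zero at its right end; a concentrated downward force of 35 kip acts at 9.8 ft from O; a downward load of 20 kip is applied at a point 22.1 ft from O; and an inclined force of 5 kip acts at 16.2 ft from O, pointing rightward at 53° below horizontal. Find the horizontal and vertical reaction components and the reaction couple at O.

Resultant of the triangular load: ½ × 4.91 × 10.5 = 25.7775 kip, acting at 12.4 ft from O (one-third of the span from the peak).
ΣF_x = 0: O_x + 5·cos53° = 0 → O_x = -3.009 kip.
ΣF_y = 0: O_y − ½·4.91·10.5 − 35 − 20 − 5·sin53° = 0 → O_y = 84.77 kip.
ΣM about O: M_O − (½·4.91·10.5)·12.4 − 35·9.8 − 20·22.1 − 5·sin53°·16.2 = 0 → M_O = 1169 kip·ft.

O_x = -3.009 kip, O_y = 84.77 kip, M_O = 1169 kip·ft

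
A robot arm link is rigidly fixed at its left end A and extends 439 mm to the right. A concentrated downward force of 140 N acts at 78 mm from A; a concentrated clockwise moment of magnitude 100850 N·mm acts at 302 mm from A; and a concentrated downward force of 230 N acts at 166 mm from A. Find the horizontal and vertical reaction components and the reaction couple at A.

A_x = 0, A_y = 370.0 N, M_A = 150000 N·mm

ΣF_x = 0: A_x = 0.
ΣF_y = 0: A_y − 140 − 230 = 0 → A_y = 370.0 N.
ΣM about A: M_A − 140·78 − 100850 − 230·166 = 0 → M_A = 150000 N·mm.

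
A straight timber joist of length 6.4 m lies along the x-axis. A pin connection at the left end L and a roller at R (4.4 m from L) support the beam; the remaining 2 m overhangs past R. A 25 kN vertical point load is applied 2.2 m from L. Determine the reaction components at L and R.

L_x = 0, L_y = 12.50 kN, R_y = 12.50 kN

ΣM about L: R_y·4.4 − 25·2.2 = 0 → R_y = 55/4.4 = 12.50 kN.
ΣF_y = 0: L_y + 12.5 − 25 = 0 → L_y = 12.50 kN.
ΣF_x = 0: no horizontal applied forces, so L_x = 0.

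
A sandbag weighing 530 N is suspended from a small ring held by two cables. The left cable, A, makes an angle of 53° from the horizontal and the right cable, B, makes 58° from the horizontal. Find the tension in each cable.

T_A = 300.8 N, T_B = 341.7 N

ΣF_x = 0: −T_A·cos53° + T_B·cos58° = 0 → T_B = 1.13567·T_A.
ΣF_y = 0: T_A·sin53° + T_B·sin58° = 530.
Substitute: T_A·(0.798636 + 1.13567·0.848048) = 530 → T_A = 300.839 ≈ 300.8 N.
Then T_B = 1.13567 × 300.839 = 341.7 N.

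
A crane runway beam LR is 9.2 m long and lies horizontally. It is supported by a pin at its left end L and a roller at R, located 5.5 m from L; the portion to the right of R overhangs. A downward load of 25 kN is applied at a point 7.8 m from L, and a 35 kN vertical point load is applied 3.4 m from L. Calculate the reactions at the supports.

L_x = 0, L_y = 2.909 kN, R_y = 57.09 kN

ΣM about L: R_y·5.5 − 25·7.8 − 35·3.4 = 0 → R_y = 314/5.5 = 57.0909 ≈ 57.09 kN.
ΣF_y = 0: L_y + 57.0909 − 25 − 35 = 0 → L_y = 2.909 kN.
ΣF_x = 0: no horizontal applied forces, so L_x = 0.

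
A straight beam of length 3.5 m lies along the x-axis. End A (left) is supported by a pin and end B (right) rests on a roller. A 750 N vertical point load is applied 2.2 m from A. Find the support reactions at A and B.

A_x = 0, A_y = 278.6 N, B_y = 471.4 N

Moments about A: B_y·3.5 − 750·2.2 = 0 → B_y = 1650/3.5 = 471.429 ≈ 471.4 N.
ΣF_y = 0: A_y + 471.429 − 750 = 0 → A_y = 278.6 N.
ΣF_x = 0: no horizontal applied forces, so A_x = 0.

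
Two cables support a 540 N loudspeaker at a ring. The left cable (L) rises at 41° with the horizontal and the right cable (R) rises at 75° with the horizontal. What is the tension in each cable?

ΣF_x = 0: −T_L·cos41° + T_R·cos75° = 0 → T_R = 2.91597·T_L.
ΣF_y = 0: T_L·sin41° + T_R·sin75° = 540.
Substitute: T_L·(0.656059 + 2.91597·0.965926) = 540 → T_L = 155.5 N.
Then T_R = 2.91597 × 155.5 = 453.4 N.

T_L = 155.5 N, T_R = 453.4 N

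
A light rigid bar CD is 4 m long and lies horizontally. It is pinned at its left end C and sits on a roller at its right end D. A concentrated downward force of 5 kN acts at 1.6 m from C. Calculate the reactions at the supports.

C_x = 0, C_y = 3.000 kN, D_y = 2.000 kN

Moments about C: D_y·4 − 5·1.6 = 0 → D_y = 8/4 = 2.000 kN.
ΣF_y = 0: C_y + 2 − 5 = 0 → C_y = 3.000 kN.
ΣF_x = 0: no horizontal applied forces, so C_x = 0.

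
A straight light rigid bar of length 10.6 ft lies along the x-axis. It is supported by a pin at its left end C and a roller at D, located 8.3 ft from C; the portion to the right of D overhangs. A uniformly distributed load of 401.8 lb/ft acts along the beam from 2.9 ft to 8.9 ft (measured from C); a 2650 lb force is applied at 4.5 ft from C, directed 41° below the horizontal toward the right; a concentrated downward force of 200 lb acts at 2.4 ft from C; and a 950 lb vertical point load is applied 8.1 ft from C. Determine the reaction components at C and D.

C_x = -2000 lb, C_y = 1658 lb, D_y = 3641 lb

Resultant of the distributed load: 401.8 × 6 = 2410.8 lb at 5.9 ft from C.
Taking moments about C: D_y·8.3 − (401.8·6)·5.9 − 2650·sin41°·4.5 − 200·2.4 − 950·8.1 = 0 → D_y = 30222.2/8.3 = 3641.23 ≈ 3641 lb.
ΣF_y = 0: C_y + 3641.23 − 401.8·6 − 2650·sin41° − 200 − 950 = 0 → C_y = 1658 lb.
ΣF_x = 0: C_x + 2650·cos41° = 0 → C_x = -2000 lb.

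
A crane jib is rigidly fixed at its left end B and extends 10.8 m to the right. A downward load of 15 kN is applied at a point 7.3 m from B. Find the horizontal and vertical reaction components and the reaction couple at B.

B_x = 0, B_y = 15.00 kN, M_B = 109.5 kN·m

ΣF_x = 0: B_x = 0.
ΣF_y = 0: B_y − 15 = 0 → B_y = 15.00 kN.
ΣM about B: M_B − 15·7.3 = 0 → M_B = 109.5 kN·m.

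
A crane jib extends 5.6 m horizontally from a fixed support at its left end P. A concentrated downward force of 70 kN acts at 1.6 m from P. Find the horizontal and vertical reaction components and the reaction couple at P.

ΣF_x = 0: P_x = 0.
ΣF_y = 0: P_y − 70 = 0 → P_y = 70.00 kN.
ΣM about P: M_P − 70·1.6 = 0 → M_P = 112.0 kN·m.

P_x = 0, P_y = 70.00 kN, M_P = 112.0 kN·m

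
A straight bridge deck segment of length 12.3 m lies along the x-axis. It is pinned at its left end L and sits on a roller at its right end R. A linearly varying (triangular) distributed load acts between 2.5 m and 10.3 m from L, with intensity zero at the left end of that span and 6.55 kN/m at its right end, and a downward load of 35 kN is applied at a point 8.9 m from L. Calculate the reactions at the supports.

Resultant of the triangular load: ½ × 6.55 × 7.8 = 25.545 kN, acting at 7.7 m from L (one-third of the span from the peak).
Taking moments about L: R_y·12.3 − (½·6.55·7.8)·7.7 − 35·8.9 = 0 → R_y = 508.1965/12.3 = 41.3168 ≈ 41.32 kN.
ΣF_y = 0: L_y + 41.3168 − ½·6.55·7.8 − 35 = 0 → L_y = 19.23 kN.
ΣF_x = 0: no horizontal applied forces, so L_x = 0.

L_x = 0, L_y = 19.23 kN, R_y = 41.32 kN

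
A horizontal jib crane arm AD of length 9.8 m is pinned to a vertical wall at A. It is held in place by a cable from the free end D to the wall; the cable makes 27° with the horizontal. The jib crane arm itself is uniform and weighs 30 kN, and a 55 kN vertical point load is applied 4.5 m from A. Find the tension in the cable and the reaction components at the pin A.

ΣM about A: T·sin27°·9.8 − 30·4.9 − 55·4.5 = 0 → T = 394.5/(9.8·0.45399) = 88.6696 ≈ 88.67 kN.
ΣF_x = 0: A_x − T·cos27° = 0 → A_x = 88.6696 × 0.891007 = 79.01 kN.
ΣF_y = 0: A_y + T·sin27° − 30 − 55 = 0 → A_y = 85 − 88.6696 × 0.45399 = 44.74 kN.

T = 88.67 kN, A_x = 79.01 kN, A_y = 44.74 kN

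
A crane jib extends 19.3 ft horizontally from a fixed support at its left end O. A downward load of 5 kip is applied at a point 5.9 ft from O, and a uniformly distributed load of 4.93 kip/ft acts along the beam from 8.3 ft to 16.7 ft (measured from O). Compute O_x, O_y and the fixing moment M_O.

O_x = 0, O_y = 46.41 kip, M_O = 547.1 kip·ft

Resultant of the distributed load: 4.93 × 8.4 = 41.412 kip at 12.5 ft from O.
ΣF_x = 0: O_x = 0.
ΣF_y = 0: O_y − 5 − 4.93·8.4 = 0 → O_y = 46.41 kip.
ΣM about O: M_O − 5·5.9 − (4.93·8.4)·12.5 = 0 → M_O = 547.1 kip·ft.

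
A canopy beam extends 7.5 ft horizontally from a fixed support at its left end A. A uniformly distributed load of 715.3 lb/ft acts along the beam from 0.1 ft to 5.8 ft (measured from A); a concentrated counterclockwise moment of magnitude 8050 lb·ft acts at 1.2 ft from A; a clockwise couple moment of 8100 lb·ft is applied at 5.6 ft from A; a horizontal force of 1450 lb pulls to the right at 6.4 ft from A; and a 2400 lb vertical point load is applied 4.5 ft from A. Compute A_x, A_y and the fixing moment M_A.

Resultant of the distributed load: 715.3 × 5.7 = 4077.21 lb at 2.95 ft from A.
ΣF_x = 0: A_x + 1450 = 0 → A_x = -1450 lb.
ΣF_y = 0: A_y − 715.3·5.7 − 2400 = 0 → A_y = 6477 lb.
ΣM about A: M_A − (715.3·5.7)·2.95 + 8050 − 8100 − 2400·4.5 = 0 → M_A = 22880 lb·ft.

A_x = -1450 lb, A_y = 6477 lb, M_A = 22880 lb·ft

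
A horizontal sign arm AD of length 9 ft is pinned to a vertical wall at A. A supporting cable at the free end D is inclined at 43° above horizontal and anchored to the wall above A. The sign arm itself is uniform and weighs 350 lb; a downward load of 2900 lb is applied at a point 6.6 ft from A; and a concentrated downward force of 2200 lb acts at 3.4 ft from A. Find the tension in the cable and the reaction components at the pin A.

ΣM about A: T·sin43°·9 − 350·4.5 − 2900·6.6 − 2200·3.4 = 0 → T = 28195/(9·0.681998) = 4593.53 ≈ 4594 lb.
ΣF_x = 0: A_x − T·cos43° = 0 → A_x = 4593.53 × 0.731354 = 3359 lb.
ΣF_y = 0: A_y + T·sin43° − 350 − 2900 − 2200 = 0 → A_y = 5450 − 4593.53 × 0.681998 = 2317 lb.

T = 4594 lb, A_x = 3359 lb, A_y = 2317 lb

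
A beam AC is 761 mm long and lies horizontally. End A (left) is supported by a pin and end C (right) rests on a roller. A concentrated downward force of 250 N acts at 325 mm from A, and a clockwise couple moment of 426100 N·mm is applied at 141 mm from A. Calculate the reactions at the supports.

A_x = 0, A_y = -416.7 N, C_y = 666.7 N

Moments about A: C_y·761 − 250·325 − 426100 = 0 → C_y = 507350/761 = 666.689 ≈ 666.7 N.
ΣF_y = 0: A_y + 666.689 − 250 = 0 → A_y = -416.7 N.
ΣF_x = 0: no horizontal applied forces, so A_x = 0.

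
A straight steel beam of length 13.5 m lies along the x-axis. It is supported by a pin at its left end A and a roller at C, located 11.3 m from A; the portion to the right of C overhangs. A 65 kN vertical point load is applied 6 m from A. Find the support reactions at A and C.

A_x = 0, A_y = 30.49 kN, C_y = 34.51 kN

Moments about A: C_y·11.3 − 65·6 = 0 → C_y = 390/11.3 = 34.5133 ≈ 34.51 kN.
ΣF_y = 0: A_y + 34.5133 − 65 = 0 → A_y = 30.49 kN.
ΣF_x = 0: no horizontal applied forces, so A_x = 0.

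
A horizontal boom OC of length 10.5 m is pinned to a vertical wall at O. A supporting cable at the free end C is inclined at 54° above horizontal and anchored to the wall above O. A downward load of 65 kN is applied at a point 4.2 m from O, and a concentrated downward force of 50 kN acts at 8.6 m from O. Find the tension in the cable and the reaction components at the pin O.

T = 82.76 kN, O_x = 48.64 kN, O_y = 48.05 kN

ΣM about O: T·sin54°·10.5 − 65·4.2 − 50·8.6 = 0 → T = 703/(10.5·0.809017) = 82.7577 ≈ 82.76 kN.
ΣF_x = 0: O_x − T·cos54° = 0 → O_x = 82.7577 × 0.587785 = 48.64 kN.
ΣF_y = 0: O_y + T·sin54° − 65 − 50 = 0 → O_y = 115 − 82.7577 × 0.809017 = 48.05 kN.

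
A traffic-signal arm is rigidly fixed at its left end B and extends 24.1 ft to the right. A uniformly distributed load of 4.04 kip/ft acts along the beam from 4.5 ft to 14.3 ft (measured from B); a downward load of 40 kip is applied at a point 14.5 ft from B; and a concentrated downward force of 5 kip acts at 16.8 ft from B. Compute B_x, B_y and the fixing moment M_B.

B_x = 0, B_y = 84.59 kip, M_B = 1036 kip·ft

Resultant of the distributed load: 4.04 × 9.8 = 39.592 kip at 9.4 ft from B.
ΣF_x = 0: B_x = 0.
ΣF_y = 0: B_y − 4.04·9.8 − 40 − 5 = 0 → B_y = 84.59 kip.
ΣM about B: M_B − (4.04·9.8)·9.4 − 40·14.5 − 5·16.8 = 0 → M_B = 1036 kip·ft.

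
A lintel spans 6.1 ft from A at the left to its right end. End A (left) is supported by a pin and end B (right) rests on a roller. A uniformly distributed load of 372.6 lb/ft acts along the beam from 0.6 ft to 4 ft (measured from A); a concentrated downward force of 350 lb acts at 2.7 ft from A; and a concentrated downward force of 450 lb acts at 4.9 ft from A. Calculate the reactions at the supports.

A_x = 0, A_y = 1073 lb, B_y = 994.1 lb

Resultant of the distributed load: 372.6 × 3.4 = 1266.84 lb at 2.3 ft from A.
Taking moments about A: B_y·6.1 − (372.6·3.4)·2.3 − 350·2.7 − 450·4.9 = 0 → B_y = 6063.732/6.1 = 994.054 ≈ 994.1 lb.
ΣF_y = 0: A_y + 994.054 − 372.6·3.4 − 350 − 450 = 0 → A_y = 1073 lb.
ΣF_x = 0: no horizontal applied forces, so A_x = 0.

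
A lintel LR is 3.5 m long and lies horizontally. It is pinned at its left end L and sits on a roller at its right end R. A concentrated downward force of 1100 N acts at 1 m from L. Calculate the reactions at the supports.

Taking moments about L: R_y·3.5 − 1100·1 = 0 → R_y = 1100/3.5 = 314.286 ≈ 314.3 N.
ΣF_y = 0: L_y + 314.286 − 1100 = 0 → L_y = 785.7 N.
ΣF_x = 0: no horizontal applied forces, so L_x = 0.

L_x = 0, L_y = 785.7 N, R_y = 314.3 N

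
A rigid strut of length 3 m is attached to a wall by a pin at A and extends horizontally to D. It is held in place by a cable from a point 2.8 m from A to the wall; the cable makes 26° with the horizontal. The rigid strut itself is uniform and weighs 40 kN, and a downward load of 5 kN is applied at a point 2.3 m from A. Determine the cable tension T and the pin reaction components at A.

T = 58.25 kN, A_x = 52.36 kN, A_y = 19.46 kN

ΣM about A: T·sin26°·2.8 − 40·1.5 − 5·2.3 = 0 → T = 71.5/(2.8·0.438371) = 58.2514 ≈ 58.25 kN.
ΣF_x = 0: A_x − T·cos26° = 0 → A_x = 58.2514 × 0.898794 = 52.36 kN.
ΣF_y = 0: A_y + T·sin26° − 40 − 5 = 0 → A_y = 45 − 58.2514 × 0.438371 = 19.46 kN.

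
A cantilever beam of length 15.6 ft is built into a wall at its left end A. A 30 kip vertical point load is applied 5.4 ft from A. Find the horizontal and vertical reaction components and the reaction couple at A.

A_x = 0, A_y = 30.00 kip, M_A = 162.0 kip·ft

ΣF_x = 0: A_x = 0.
ΣF_y = 0: A_y − 30 = 0 → A_y = 30.00 kip.
ΣM about A: M_A − 30·5.4 = 0 → M_A = 162.0 kip·ft.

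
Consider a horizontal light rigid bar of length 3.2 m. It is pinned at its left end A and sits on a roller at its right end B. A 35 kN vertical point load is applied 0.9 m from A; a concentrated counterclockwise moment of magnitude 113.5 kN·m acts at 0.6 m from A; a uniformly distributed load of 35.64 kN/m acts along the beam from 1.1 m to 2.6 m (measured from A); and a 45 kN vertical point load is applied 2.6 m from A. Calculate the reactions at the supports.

Resultant of the distributed load: 35.64 × 1.5 = 53.46 kN at 1.85 m from A.
Moments about A: B_y·3.2 − 35·0.9 + 113.5 − (35.64·1.5)·1.85 − 45·2.6 = 0 → B_y = 133.901/3.2 = 41.8441 ≈ 41.84 kN.
ΣF_y = 0: A_y + 41.8441 − 35 − 35.64·1.5 − 45 = 0 → A_y = 91.62 kN.
ΣF_x = 0: no horizontal applied forces, so A_x = 0.

A_x = 0, A_y = 91.62 kN, B_y = 41.84 kN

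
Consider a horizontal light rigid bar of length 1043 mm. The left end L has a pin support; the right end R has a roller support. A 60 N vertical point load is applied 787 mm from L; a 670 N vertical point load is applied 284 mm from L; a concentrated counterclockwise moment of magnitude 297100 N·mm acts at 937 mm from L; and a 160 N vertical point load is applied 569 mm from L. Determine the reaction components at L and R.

ΣM about L: R_y·1043 − 60·787 − 670·284 + 297100 − 160·569 = 0 → R_y = 31440/1043 = 30.1438 ≈ 30.14 N.
ΣF_y = 0: L_y + 30.1438 − 60 − 670 − 160 = 0 → L_y = 859.9 N.
ΣF_x = 0: no horizontal applied forces, so L_x = 0.

L_x = 0, L_y = 859.9 N, R_y = 30.14 N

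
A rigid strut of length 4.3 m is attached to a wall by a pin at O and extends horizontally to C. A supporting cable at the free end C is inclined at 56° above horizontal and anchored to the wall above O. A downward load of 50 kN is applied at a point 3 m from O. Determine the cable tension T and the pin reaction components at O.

T = 42.08 kN, O_x = 23.53 kN, O_y = 15.12 kN

ΣM about O: T·sin56°·4.3 − 50·3 = 0 → T = 150/(4.3·0.829038) = 42.0773 ≈ 42.08 kN.
ΣF_x = 0: O_x − T·cos56° = 0 → O_x = 42.0773 × 0.559193 = 23.53 kN.
ΣF_y = 0: O_y + T·sin56° − 50 = 0 → O_y = 50 − 42.0773 × 0.829038 = 15.12 kN.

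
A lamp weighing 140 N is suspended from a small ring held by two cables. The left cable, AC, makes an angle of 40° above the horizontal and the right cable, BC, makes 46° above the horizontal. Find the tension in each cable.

T_AC = 97.49 N, T_BC = 107.5 N

ΣF_x = 0: −T_AC·cos40° + T_BC·cos46° = 0 → T_BC = 1.10276·T_AC.
ΣF_y = 0: T_AC·sin40° + T_BC·sin46° = 140.
Substitute: T_AC·(0.642788 + 1.10276·0.71934) = 140 → T_AC = 97.4898 ≈ 97.49 N.
Then T_BC = 1.10276 × 97.4898 = 107.5 N.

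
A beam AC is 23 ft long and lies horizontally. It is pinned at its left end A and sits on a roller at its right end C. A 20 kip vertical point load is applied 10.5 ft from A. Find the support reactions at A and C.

A_x = 0, A_y = 10.87 kip, C_y = 9.130 kip

ΣM about A: C_y·23 − 20·10.5 = 0 → C_y = 210/23 = 9.13043 ≈ 9.130 kip.
ΣF_y = 0: A_y + 9.13043 − 20 = 0 → A_y = 10.87 kip.
ΣF_x = 0: no horizontal applied forces, so A_x = 0.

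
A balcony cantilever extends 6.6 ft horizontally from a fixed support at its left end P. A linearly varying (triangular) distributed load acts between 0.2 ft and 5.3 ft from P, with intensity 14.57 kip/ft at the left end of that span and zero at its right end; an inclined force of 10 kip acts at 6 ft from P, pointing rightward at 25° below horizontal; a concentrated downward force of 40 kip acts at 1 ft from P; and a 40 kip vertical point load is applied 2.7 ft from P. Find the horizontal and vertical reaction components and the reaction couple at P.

Resultant of the triangular load: ½ × 14.57 × 5.1 = 37.1535 kip, acting at 1.9 ft from P (one-third of the span from the peak).
ΣF_x = 0: P_x + 10·cos25° = 0 → P_x = -9.063 kip.
ΣF_y = 0: P_y − ½·14.57·5.1 − 10·sin25° − 40 − 40 = 0 → P_y = 121.4 kip.
ΣM about P: M_P − (½·14.57·5.1)·1.9 − 10·sin25°·6 − 40·1 − 40·2.7 = 0 → M_P = 243.9 kip·ft.

P_x = -9.063 kip, P_y = 121.4 kip, M_P = 243.9 kip·ft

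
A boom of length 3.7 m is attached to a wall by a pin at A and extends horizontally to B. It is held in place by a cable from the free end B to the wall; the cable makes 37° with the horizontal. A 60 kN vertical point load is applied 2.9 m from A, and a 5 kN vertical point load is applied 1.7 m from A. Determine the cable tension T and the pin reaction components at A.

T = 81.96 kN, A_x = 65.46 kN, A_y = 15.68 kN

ΣM about A: T·sin37°·3.7 − 60·2.9 − 5·1.7 = 0 → T = 182.5/(3.7·0.601815) = 81.9593 ≈ 81.96 kN.
ΣF_x = 0: A_x − T·cos37° = 0 → A_x = 81.9593 × 0.798636 = 65.46 kN.
ΣF_y = 0: A_y + T·sin37° − 60 − 5 = 0 → A_y = 65 − 81.9593 × 0.601815 = 15.68 kN.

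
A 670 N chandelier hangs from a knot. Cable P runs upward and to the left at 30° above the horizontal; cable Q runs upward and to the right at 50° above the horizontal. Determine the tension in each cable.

ΣF_x = 0: −T_P·cos30° + T_Q·cos50° = 0 → T_Q = 1.3473·T_P.
ΣF_y = 0: T_P·sin30° + T_Q·sin50° = 670.
Substitute: T_P·(0.5 + 1.3473·0.766044) = 670 → T_P = 437.311 ≈ 437.3 N.
Then T_Q = 1.3473 × 437.311 = 589.2 N.

T_P = 437.3 N, T_Q = 589.2 N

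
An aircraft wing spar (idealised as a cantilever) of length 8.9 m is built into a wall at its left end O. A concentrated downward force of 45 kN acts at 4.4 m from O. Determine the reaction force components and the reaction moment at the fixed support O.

O_x = 0, O_y = 45.00 kN, M_O = 198.0 kN·m

ΣF_x = 0: O_x = 0.
ΣF_y = 0: O_y − 45 = 0 → O_y = 45.00 kN.
ΣM about O: M_O − 45·4.4 = 0 → M_O = 198.0 kN·m.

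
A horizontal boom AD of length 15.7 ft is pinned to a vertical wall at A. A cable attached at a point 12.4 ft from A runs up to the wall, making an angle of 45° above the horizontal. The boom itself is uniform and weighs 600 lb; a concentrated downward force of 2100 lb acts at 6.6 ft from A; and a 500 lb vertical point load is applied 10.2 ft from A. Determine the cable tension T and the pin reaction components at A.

T = 2700 lb, A_x = 1909 lb, A_y = 1291 lb

ΣM about A: T·sin45°·12.4 − 600·7.85 − 2100·6.6 − 500·10.2 = 0 → T = 23670/(12.4·0.707107) = 2699.55 ≈ 2700 lb.
ΣF_x = 0: A_x − T·cos45° = 0 → A_x = 2699.55 × 0.707107 = 1909 lb.
ΣF_y = 0: A_y + T·sin45° − 600 − 2100 − 500 = 0 → A_y = 3200 − 2699.55 × 0.707107 = 1291 lb.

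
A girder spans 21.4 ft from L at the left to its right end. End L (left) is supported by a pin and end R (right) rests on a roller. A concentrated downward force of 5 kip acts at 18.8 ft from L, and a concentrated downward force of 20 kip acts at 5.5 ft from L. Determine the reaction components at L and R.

Taking moments about L: R_y·21.4 − 5·18.8 − 20·5.5 = 0 → R_y = 204/21.4 = 9.53271 ≈ 9.533 kip.
ΣF_y = 0: L_y + 9.53271 − 5 − 20 = 0 → L_y = 15.47 kip.
ΣF_x = 0: no horizontal applied forces, so L_x = 0.

L_x = 0, L_y = 15.47 kip, R_y = 9.533 kip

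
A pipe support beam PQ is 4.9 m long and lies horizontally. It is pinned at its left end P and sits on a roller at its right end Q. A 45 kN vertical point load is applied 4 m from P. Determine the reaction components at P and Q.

Moments about P: Q_y·4.9 − 45·4 = 0 → Q_y = 180/4.9 = 36.7347 ≈ 36.73 kN.
ΣF_y = 0: P_y + 36.7347 − 45 = 0 → P_y = 8.265 kN.
ΣF_x = 0: no horizontal applied forces, so P_x = 0.

P_x = 0, P_y = 8.265 kN, Q_y = 36.73 kN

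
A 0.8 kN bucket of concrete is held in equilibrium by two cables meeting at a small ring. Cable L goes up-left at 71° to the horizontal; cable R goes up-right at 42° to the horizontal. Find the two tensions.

T_L = 0.6459 kN, T_R = 0.2829 kN

ΣF_x = 0: −T_L·cos71° + T_R·cos42° = 0 → T_R = 0.438095·T_L.
ΣF_y = 0: T_L·sin71° + T_R·sin42° = 0.8.
Substitute: T_L·(0.945519 + 0.438095·0.669131) = 0.8 → T_L = 0.645858 ≈ 0.6459 kN.
Then T_R = 0.438095 × 0.645858 = 0.2829 kN.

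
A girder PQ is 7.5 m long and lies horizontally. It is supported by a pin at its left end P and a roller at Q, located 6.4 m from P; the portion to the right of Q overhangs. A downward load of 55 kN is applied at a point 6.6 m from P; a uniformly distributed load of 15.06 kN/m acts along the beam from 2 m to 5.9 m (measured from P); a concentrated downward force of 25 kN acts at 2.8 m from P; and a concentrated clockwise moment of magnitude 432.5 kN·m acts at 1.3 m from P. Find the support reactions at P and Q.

Resultant of the distributed load: 15.06 × 3.9 = 58.734 kN at 3.95 m from P.
ΣM about P: Q_y·6.4 − 55·6.6 − (15.06·3.9)·3.95 − 25·2.8 − 432.5 = 0 → Q_y = 1097.4993/6.4 = 171.484 ≈ 171.5 kN.
ΣF_y = 0: P_y + 171.484 − 55 − 15.06·3.9 − 25 = 0 → P_y = -32.75 kN.
ΣF_x = 0: no horizontal applied forces, so P_x = 0.

P_x = 0, P_y = -32.75 kN, Q_y = 171.5 kN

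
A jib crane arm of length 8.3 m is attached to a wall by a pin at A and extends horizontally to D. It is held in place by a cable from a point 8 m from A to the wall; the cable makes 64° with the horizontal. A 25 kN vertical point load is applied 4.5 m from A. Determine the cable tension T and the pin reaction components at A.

T = 15.65 kN, A_x = 6.859 kN, A_y = 10.94 kN

ΣM about A: T·sin64°·8 − 25·4.5 = 0 → T = 112.5/(8·0.898794) = 15.646 ≈ 15.65 kN.
ΣF_x = 0: A_x − T·cos64° = 0 → A_x = 15.646 × 0.438371 = 6.859 kN.
ΣF_y = 0: A_y + T·sin64° − 25 = 0 → A_y = 25 − 15.646 × 0.898794 = 10.94 kN.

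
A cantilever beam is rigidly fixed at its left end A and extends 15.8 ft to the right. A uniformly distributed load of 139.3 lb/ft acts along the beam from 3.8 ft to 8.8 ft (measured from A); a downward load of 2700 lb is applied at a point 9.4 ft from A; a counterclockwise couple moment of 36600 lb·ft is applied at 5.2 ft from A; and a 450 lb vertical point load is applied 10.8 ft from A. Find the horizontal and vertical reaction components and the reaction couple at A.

Resultant of the distributed load: 139.3 × 5 = 696.5 lb at 6.3 ft from A.
ΣF_x = 0: A_x = 0.
ΣF_y = 0: A_y − 139.3·5 − 2700 − 450 = 0 → A_y = 3846 lb.
ΣM about A: M_A − (139.3·5)·6.3 − 2700·9.4 + 36600 − 450·10.8 = 0 → M_A = -1972 lb·ft.

A_x = 0, A_y = 3846 lb, M_A = -1972 lb·ft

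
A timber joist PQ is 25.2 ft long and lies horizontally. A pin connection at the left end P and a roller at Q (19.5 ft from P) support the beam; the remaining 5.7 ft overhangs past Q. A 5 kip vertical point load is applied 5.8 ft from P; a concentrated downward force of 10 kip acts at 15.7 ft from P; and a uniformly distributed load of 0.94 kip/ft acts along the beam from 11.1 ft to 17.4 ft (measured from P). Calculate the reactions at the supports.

P_x = 0, P_y = 7.056 kip, Q_y = 13.87 kip

Resultant of the distributed load: 0.94 × 6.3 = 5.922 kip at 14.25 ft from P.
ΣM about P: Q_y·19.5 − 5·5.8 − 10·15.7 − (0.94·6.3)·14.25 = 0 → Q_y = 270.3885/19.5 = 13.8661 ≈ 13.87 kip.
ΣF_y = 0: P_y + 13.8661 − 5 − 10 − 0.94·6.3 = 0 → P_y = 7.056 kip.
ΣF_x = 0: no horizontal applied forces, so P_x = 0.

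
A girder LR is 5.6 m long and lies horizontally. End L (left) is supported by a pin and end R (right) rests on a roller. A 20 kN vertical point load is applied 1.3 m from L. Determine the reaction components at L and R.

ΣM about L: R_y·5.6 − 20·1.3 = 0 → R_y = 26/5.6 = 4.64286 ≈ 4.643 kN.
ΣF_y = 0: L_y + 4.64286 − 20 = 0 → L_y = 15.36 kN.
ΣF_x = 0: no horizontal applied forces, so L_x = 0.

L_x = 0, L_y = 15.36 kN, R_y = 4.643 kN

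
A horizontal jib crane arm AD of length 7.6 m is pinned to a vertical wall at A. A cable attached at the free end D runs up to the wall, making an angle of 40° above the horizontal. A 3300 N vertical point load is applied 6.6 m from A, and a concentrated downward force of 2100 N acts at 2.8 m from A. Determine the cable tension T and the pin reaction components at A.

T = 5662 N, A_x = 4337 N, A_y = 1761 N

ΣM about A: T·sin40°·7.6 − 3300·6.6 − 2100·2.8 = 0 → T = 27660/(7.6·0.642788) = 5662.01 ≈ 5662 N.
ΣF_x = 0: A_x − T·cos40° = 0 → A_x = 5662.01 × 0.766044 = 4337 N.
ΣF_y = 0: A_y + T·sin40° − 3300 − 2100 = 0 → A_y = 5400 − 5662.01 × 0.642788 = 1761 N.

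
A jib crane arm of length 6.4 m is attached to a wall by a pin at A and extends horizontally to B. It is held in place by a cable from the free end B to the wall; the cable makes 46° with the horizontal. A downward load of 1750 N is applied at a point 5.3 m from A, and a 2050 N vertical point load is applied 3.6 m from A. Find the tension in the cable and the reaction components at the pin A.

ΣM about A: T·sin46°·6.4 − 1750·5.3 − 2050·3.6 = 0 → T = 16655/(6.4·0.71934) = 3617.68 ≈ 3618 N.
ΣF_x = 0: A_x − T·cos46° = 0 → A_x = 3617.68 × 0.694658 = 2513 N.
ΣF_y = 0: A_y + T·sin46° − 1750 − 2050 = 0 → A_y = 3800 − 3617.68 × 0.71934 = 1198 N.

T = 3618 N, A_x = 2513 N, A_y = 1198 N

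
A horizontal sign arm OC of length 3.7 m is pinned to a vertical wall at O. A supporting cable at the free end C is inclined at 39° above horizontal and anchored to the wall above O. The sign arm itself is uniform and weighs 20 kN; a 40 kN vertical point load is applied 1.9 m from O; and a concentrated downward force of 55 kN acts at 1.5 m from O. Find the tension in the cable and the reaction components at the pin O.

ΣM about O: T·sin39°·3.7 − 20·1.85 − 40·1.9 − 55·1.5 = 0 → T = 195.5/(3.7·0.62932) = 83.9602 ≈ 83.96 kN.
ΣF_x = 0: O_x − T·cos39° = 0 → O_x = 83.9602 × 0.777146 = 65.25 kN.
ΣF_y = 0: O_y + T·sin39° − 20 − 40 − 55 = 0 → O_y = 115 − 83.9602 × 0.62932 = 62.16 kN.

T = 83.96 kN, O_x = 65.25 kN, O_y = 62.16 kN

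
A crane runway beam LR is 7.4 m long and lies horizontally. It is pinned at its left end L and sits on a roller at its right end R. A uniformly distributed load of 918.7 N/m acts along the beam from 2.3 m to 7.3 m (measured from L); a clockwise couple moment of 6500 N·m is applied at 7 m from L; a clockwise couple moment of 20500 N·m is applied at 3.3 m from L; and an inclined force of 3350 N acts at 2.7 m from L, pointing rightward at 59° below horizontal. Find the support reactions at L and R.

L_x = -1725 N, L_y = -210.9 N, R_y = 7676 N

Resultant of the distributed load: 918.7 × 5 = 4593.5 N at 4.8 m from L.
ΣM about L: R_y·7.4 − (918.7·5)·4.8 − 6500 − 20500 − 3350·sin59°·2.7 = 0 → R_y = 56801.9/7.4 = 7675.93 ≈ 7676 N.
ΣF_y = 0: L_y + 7675.93 − 918.7·5 − 3350·sin59° = 0 → L_y = -210.9 N.
ΣF_x = 0: L_x + 3350·cos59° = 0 → L_x = -1725 N.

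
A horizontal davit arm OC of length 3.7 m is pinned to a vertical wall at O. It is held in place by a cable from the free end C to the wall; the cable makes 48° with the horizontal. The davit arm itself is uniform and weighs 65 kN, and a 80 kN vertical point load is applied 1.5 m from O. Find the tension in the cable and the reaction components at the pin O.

ΣM about O: T·sin48°·3.7 − 65·1.85 − 80·1.5 = 0 → T = 240.25/(3.7·0.743145) = 87.3752 ≈ 87.38 kN.
ΣF_x = 0: O_x − T·cos48° = 0 → O_x = 87.3752 × 0.669131 = 58.47 kN.
ΣF_y = 0: O_y + T·sin48° − 65 − 80 = 0 → O_y = 145 − 87.3752 × 0.743145 = 80.07 kN.

T = 87.38 kN, O_x = 58.47 kN, O_y = 80.07 kN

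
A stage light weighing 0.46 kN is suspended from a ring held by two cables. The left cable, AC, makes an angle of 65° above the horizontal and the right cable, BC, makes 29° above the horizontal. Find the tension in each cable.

ΣF_x = 0: −T_AC·cos65° + T_BC·cos29° = 0 → T_BC = 0.483202·T_AC.
ΣF_y = 0: T_AC·sin65° + T_BC·sin29° = 0.46.
Substitute: T_AC·(0.906308 + 0.483202·0.48481) = 0.46 → T_AC = 0.403307 ≈ 0.4033 kN.
Then T_BC = 0.483202 × 0.403307 = 0.1949 kN.

T_AC = 0.4033 kN, T_BC = 0.1949 kN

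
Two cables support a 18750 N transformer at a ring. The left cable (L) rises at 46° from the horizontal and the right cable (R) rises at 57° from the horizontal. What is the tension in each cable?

T_L = 10480 N, T_R = 13370 N

ΣF_x = 0: −T_L·cos46° + T_R·cos57° = 0 → T_R = 1.27545·T_L.
ΣF_y = 0: T_L·sin46° + T_R·sin57° = 18750.
Substitute: T_L·(0.71934 + 1.27545·0.838671) = 18750 → T_L = 10480.6 ≈ 10480 N.
Then T_R = 1.27545 × 10480.6 = 13370 N.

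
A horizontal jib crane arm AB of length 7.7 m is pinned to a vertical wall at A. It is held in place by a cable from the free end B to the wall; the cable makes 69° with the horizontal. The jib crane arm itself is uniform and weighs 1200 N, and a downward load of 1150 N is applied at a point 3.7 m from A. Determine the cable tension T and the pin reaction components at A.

ΣM about A: T·sin69°·7.7 − 1200·3.85 − 1150·3.7 = 0 → T = 8875/(7.7·0.93358) = 1234.6 ≈ 1235 N.
ΣF_x = 0: A_x − T·cos69° = 0 → A_x = 1234.6 × 0.358368 = 442.4 N.
ΣF_y = 0: A_y + T·sin69° − 1200 − 1150 = 0 → A_y = 2350 − 1234.6 × 0.93358 = 1197 N.

T = 1235 N, A_x = 442.4 N, A_y = 1197 N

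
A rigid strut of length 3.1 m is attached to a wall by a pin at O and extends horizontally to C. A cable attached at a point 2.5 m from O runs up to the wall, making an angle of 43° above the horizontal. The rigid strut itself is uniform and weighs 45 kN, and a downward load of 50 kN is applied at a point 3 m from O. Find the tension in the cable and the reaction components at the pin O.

ΣM about O: T·sin43°·2.5 − 45·1.55 − 50·3 = 0 → T = 219.75/(2.5·0.681998) = 128.886 ≈ 128.9 kN.
ΣF_x = 0: O_x − T·cos43° = 0 → O_x = 128.886 × 0.731354 = 94.26 kN.
ΣF_y = 0: O_y + T·sin43° − 45 − 50 = 0 → O_y = 95 − 128.886 × 0.681998 = 7.100 kN.

T = 128.9 kN, O_x = 94.26 kN, O_y = 7.100 kN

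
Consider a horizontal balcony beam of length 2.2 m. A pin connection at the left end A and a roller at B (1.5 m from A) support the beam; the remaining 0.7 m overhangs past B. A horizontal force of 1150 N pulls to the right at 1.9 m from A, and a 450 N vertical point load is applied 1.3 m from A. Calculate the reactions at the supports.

A_x = -1150 N, A_y = 60.00 N, B_y = 390.0 N

Taking moments about A: B_y·1.5 − 450·1.3 = 0 → B_y = 585/1.5 = 390.0 N.
ΣF_y = 0: A_y + 390 − 450 = 0 → A_y = 60.00 N.
ΣF_x = 0: A_x + 1150 = 0 → A_x = -1150 N.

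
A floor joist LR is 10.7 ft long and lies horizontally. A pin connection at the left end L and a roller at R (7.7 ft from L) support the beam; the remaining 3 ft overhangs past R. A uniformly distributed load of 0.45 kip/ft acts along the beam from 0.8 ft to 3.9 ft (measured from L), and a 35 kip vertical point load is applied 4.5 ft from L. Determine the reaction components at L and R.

Resultant of the distributed load: 0.45 × 3.1 = 1.395 kip at 2.35 ft from L.
Taking moments about L: R_y·7.7 − (0.45·3.1)·2.35 − 35·4.5 = 0 → R_y = 160.77825/7.7 = 20.8803 ≈ 20.88 kip.
ΣF_y = 0: L_y + 20.8803 − 0.45·3.1 − 35 = 0 → L_y = 15.51 kip.
ΣF_x = 0: no horizontal applied forces, so L_x = 0.

L_x = 0, L_y = 15.51 kip, R_y = 20.88 kip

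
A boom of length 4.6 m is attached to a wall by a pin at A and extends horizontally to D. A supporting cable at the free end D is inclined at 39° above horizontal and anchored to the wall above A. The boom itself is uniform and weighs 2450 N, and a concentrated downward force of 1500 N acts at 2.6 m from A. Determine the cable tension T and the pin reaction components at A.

ΣM about A: T·sin39°·4.6 − 2450·2.3 − 1500·2.6 = 0 → T = 9535/(4.6·0.62932) = 3293.76 ≈ 3294 N.
ΣF_x = 0: A_x − T·cos39° = 0 → A_x = 3293.76 × 0.777146 = 2560 N.
ΣF_y = 0: A_y + T·sin39° − 2450 − 1500 = 0 → A_y = 3950 − 3293.76 × 0.62932 = 1877 N.

T = 3294 N, A_x = 2560 N, A_y = 1877 N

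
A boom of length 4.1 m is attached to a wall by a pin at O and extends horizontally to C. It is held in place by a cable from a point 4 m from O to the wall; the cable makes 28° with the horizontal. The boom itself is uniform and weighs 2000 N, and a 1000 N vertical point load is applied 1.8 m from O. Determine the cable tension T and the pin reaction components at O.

ΣM about O: T·sin28°·4 − 2000·2.05 − 1000·1.8 = 0 → T = 5900/(4·0.469472) = 3141.83 ≈ 3142 N.
ΣF_x = 0: O_x − T·cos28° = 0 → O_x = 3141.83 × 0.882948 = 2774 N.
ΣF_y = 0: O_y + T·sin28° − 2000 − 1000 = 0 → O_y = 3000 − 3141.83 × 0.469472 = 1525 N.

T = 3142 N, O_x = 2774 N, O_y = 1525 N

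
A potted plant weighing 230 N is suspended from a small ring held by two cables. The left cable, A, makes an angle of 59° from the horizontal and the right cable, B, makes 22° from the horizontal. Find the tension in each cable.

ΣF_x = 0: −T_A·cos59° + T_B·cos22° = 0 → T_B = 0.555486·T_A.
ΣF_y = 0: T_A·sin59° + T_B·sin22° = 230.
Substitute: T_A·(0.857167 + 0.555486·0.374607) = 230 → T_A = 215.911 ≈ 215.9 N.
Then T_B = 0.555486 × 215.911 = 119.9 N.

T_A = 215.9 N, T_B = 119.9 N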